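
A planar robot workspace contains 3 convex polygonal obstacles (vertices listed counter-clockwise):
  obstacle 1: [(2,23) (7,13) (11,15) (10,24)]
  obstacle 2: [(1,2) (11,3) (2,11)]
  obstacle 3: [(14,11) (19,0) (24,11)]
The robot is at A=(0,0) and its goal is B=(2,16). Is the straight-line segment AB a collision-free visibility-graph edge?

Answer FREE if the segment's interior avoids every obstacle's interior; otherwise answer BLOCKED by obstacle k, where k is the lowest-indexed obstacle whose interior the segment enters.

Obstacle 1 [(2,23) (7,13) (11,15) (10,24)]:
  edge (2,23)–(7,13): clear
  edge (7,13)–(11,15): clear
  edge (11,15)–(10,24): clear
  edge (10,24)–(2,23): clear
  midpoint (1,8) outside
  → clear
Obstacle 2 [(1,2) (11,3) (2,11)]:
  edge (1,2)–(11,3): clear
  edge (11,3)–(2,11): clear
  edge (2,11)–(1,2): clear
  midpoint (1,8) outside
  → clear
Obstacle 3 [(14,11) (19,0) (24,11)]:
  edge (14,11)–(19,0): clear
  edge (19,0)–(24,11): clear
  edge (24,11)–(14,11): clear
  midpoint (1,8) outside
  → clear

FREE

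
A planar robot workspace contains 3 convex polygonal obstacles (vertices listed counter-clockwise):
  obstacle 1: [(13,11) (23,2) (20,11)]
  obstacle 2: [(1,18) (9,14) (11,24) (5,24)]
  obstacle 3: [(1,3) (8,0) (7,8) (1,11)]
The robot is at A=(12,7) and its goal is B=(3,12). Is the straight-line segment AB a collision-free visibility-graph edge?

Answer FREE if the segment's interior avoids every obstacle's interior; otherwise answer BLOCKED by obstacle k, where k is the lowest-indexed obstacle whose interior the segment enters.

FREE

Obstacle 1 [(13,11) (23,2) (20,11)]:
  edge (13,11)–(23,2): clear
  edge (23,2)–(20,11): clear
  edge (20,11)–(13,11): clear
  midpoint (15/2,19/2) outside
  → clear
Obstacle 2 [(1,18) (9,14) (11,24) (5,24)]:
  edge (1,18)–(9,14): clear
  edge (9,14)–(11,24): clear
  edge (11,24)–(5,24): clear
  edge (5,24)–(1,18): clear
  midpoint (15/2,19/2) outside
  → clear
Obstacle 3 [(1,3) (8,0) (7,8) (1,11)]:
  edge (1,3)–(8,0): clear
  edge (8,0)–(7,8): clear
  edge (7,8)–(1,11): clear
  edge (1,11)–(1,3): clear
  midpoint (15/2,19/2) outside
  → clear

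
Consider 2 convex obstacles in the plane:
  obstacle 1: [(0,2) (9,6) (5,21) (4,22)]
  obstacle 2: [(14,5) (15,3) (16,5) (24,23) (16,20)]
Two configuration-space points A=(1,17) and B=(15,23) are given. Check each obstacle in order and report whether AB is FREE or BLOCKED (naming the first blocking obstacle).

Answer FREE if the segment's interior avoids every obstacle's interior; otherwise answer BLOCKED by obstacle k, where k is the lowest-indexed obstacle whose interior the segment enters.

Obstacle 1 [(0,2) (9,6) (5,21) (4,22)]:
  edge (0,2)–(9,6): clear
  edge (9,6)–(5,21): crosses AB
  edge (5,21)–(4,22): clear
  edge (4,22)–(0,2): crosses AB
  → BLOCKED
Obstacle 2 [(14,5) (15,3) (16,5) (24,23) (16,20)]:
  edge (14,5)–(15,3): clear
  edge (15,3)–(16,5): clear
  edge (16,5)–(24,23): clear
  edge (24,23)–(16,20): clear
  edge (16,20)–(14,5): clear
  midpoint (8,20) outside
  → clear

BLOCKED by obstacle 1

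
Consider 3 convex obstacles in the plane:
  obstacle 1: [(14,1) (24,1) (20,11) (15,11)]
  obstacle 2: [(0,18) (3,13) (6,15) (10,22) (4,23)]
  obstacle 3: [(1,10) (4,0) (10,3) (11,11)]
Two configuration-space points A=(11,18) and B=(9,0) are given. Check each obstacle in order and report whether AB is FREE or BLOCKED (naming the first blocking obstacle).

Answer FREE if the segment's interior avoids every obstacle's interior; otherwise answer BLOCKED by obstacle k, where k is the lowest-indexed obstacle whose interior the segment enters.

Obstacle 1 [(14,1) (24,1) (20,11) (15,11)]:
  edge (14,1)–(24,1): clear
  edge (24,1)–(20,11): clear
  edge (20,11)–(15,11): clear
  edge (15,11)–(14,1): clear
  midpoint (10,9) outside
  → clear
Obstacle 2 [(0,18) (3,13) (6,15) (10,22) (4,23)]:
  edge (0,18)–(3,13): clear
  edge (3,13)–(6,15): clear
  edge (6,15)–(10,22): clear
  edge (10,22)–(4,23): clear
  edge (4,23)–(0,18): clear
  midpoint (10,9) outside
  → clear
Obstacle 3 [(1,10) (4,0) (10,3) (11,11)]:
  edge (1,10)–(4,0): clear
  edge (4,0)–(10,3): crosses AB
  edge (10,3)–(11,11): clear
  edge (11,11)–(1,10): crosses AB
  → BLOCKED

BLOCKED by obstacle 3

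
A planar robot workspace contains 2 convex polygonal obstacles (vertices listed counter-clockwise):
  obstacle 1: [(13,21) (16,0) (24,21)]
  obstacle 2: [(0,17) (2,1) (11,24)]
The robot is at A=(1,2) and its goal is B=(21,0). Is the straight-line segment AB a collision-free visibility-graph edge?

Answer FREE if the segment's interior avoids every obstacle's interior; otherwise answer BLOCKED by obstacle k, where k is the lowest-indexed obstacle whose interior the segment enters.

BLOCKED by obstacle 1

Obstacle 1 [(13,21) (16,0) (24,21)]:
  edge (13,21)–(16,0): crosses AB
  edge (16,0)–(24,21): crosses AB
  edge (24,21)–(13,21): clear
  → BLOCKED
Obstacle 2 [(0,17) (2,1) (11,24)]:
  edge (0,17)–(2,1): crosses AB
  edge (2,1)–(11,24): crosses AB
  edge (11,24)–(0,17): clear
  → BLOCKED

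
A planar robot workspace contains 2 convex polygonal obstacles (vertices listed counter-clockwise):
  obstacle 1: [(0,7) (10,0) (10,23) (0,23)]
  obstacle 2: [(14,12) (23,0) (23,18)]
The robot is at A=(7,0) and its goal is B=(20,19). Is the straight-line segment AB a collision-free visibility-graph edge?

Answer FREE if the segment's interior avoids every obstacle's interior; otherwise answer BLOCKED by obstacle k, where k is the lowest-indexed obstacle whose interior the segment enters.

BLOCKED by obstacle 1

Obstacle 1 [(0,7) (10,0) (10,23) (0,23)]:
  edge (0,7)–(10,0): crosses AB
  edge (10,0)–(10,23): crosses AB
  edge (10,23)–(0,23): clear
  edge (0,23)–(0,7): clear
  → BLOCKED
Obstacle 2 [(14,12) (23,0) (23,18)]:
  edge (14,12)–(23,0): crosses AB
  edge (23,0)–(23,18): clear
  edge (23,18)–(14,12): crosses AB
  → BLOCKED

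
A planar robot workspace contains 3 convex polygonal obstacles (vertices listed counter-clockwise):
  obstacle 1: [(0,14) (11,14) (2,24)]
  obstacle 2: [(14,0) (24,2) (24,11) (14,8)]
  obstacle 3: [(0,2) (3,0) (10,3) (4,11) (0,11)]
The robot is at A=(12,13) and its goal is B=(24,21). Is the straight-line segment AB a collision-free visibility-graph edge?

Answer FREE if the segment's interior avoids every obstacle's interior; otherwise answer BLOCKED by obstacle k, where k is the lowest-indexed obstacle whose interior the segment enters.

FREE

Obstacle 1 [(0,14) (11,14) (2,24)]:
  edge (0,14)–(11,14): clear
  edge (11,14)–(2,24): clear
  edge (2,24)–(0,14): clear
  midpoint (18,17) outside
  → clear
Obstacle 2 [(14,0) (24,2) (24,11) (14,8)]:
  edge (14,0)–(24,2): clear
  edge (24,2)–(24,11): clear
  edge (24,11)–(14,8): clear
  edge (14,8)–(14,0): clear
  midpoint (18,17) outside
  → clear
Obstacle 3 [(0,2) (3,0) (10,3) (4,11) (0,11)]:
  edge (0,2)–(3,0): clear
  edge (3,0)–(10,3): clear
  edge (10,3)–(4,11): clear
  edge (4,11)–(0,11): clear
  edge (0,11)–(0,2): clear
  midpoint (18,17) outside
  → clear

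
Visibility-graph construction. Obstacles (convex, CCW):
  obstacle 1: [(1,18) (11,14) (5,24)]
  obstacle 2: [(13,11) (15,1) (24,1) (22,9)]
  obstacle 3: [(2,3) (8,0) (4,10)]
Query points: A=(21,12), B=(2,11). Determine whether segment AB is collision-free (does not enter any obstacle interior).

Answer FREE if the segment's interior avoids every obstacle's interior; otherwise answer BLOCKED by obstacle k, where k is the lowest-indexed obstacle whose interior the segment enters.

Obstacle 1 [(1,18) (11,14) (5,24)]:
  edge (1,18)–(11,14): clear
  edge (11,14)–(5,24): clear
  edge (5,24)–(1,18): clear
  midpoint (23/2,23/2) outside
  → clear
Obstacle 2 [(13,11) (15,1) (24,1) (22,9)]:
  edge (13,11)–(15,1): clear
  edge (15,1)–(24,1): clear
  edge (24,1)–(22,9): clear
  edge (22,9)–(13,11): clear
  midpoint (23/2,23/2) outside
  → clear
Obstacle 3 [(2,3) (8,0) (4,10)]:
  edge (2,3)–(8,0): clear
  edge (8,0)–(4,10): clear
  edge (4,10)–(2,3): clear
  midpoint (23/2,23/2) outside
  → clear

FREE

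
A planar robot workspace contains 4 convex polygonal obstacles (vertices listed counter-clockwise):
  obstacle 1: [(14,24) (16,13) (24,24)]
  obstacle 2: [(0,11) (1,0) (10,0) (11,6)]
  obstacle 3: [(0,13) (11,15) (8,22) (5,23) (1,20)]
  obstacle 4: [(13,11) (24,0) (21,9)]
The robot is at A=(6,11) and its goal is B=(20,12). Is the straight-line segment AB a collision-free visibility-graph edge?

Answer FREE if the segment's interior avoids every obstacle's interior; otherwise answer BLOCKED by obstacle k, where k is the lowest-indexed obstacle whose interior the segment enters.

FREE

Obstacle 1 [(14,24) (16,13) (24,24)]:
  edge (14,24)–(16,13): clear
  edge (16,13)–(24,24): clear
  edge (24,24)–(14,24): clear
  midpoint (13,23/2) outside
  → clear
Obstacle 2 [(0,11) (1,0) (10,0) (11,6)]:
  edge (0,11)–(1,0): clear
  edge (1,0)–(10,0): clear
  edge (10,0)–(11,6): clear
  edge (11,6)–(0,11): clear
  midpoint (13,23/2) outside
  → clear
Obstacle 3 [(0,13) (11,15) (8,22) (5,23) (1,20)]:
  edge (0,13)–(11,15): clear
  edge (11,15)–(8,22): clear
  edge (8,22)–(5,23): clear
  edge (5,23)–(1,20): clear
  edge (1,20)–(0,13): clear
  midpoint (13,23/2) outside
  → clear
Obstacle 4 [(13,11) (24,0) (21,9)]:
  edge (13,11)–(24,0): clear
  edge (24,0)–(21,9): clear
  edge (21,9)–(13,11): clear
  midpoint (13,23/2) outside
  → clear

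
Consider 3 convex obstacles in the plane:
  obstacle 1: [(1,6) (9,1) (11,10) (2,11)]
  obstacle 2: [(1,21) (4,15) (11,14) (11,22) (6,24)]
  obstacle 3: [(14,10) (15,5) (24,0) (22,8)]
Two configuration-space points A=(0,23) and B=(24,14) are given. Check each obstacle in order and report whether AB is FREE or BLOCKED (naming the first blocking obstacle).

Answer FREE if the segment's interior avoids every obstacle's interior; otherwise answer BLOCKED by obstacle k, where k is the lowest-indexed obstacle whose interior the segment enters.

Obstacle 1 [(1,6) (9,1) (11,10) (2,11)]:
  edge (1,6)–(9,1): clear
  edge (9,1)–(11,10): clear
  edge (11,10)–(2,11): clear
  edge (2,11)–(1,6): clear
  midpoint (12,37/2) outside
  → clear
Obstacle 2 [(1,21) (4,15) (11,14) (11,22) (6,24)]:
  edge (1,21)–(4,15): clear
  edge (4,15)–(11,14): clear
  edge (11,14)–(11,22): crosses AB
  edge (11,22)–(6,24): clear
  edge (6,24)–(1,21): crosses AB
  → BLOCKED
Obstacle 3 [(14,10) (15,5) (24,0) (22,8)]:
  edge (14,10)–(15,5): clear
  edge (15,5)–(24,0): clear
  edge (24,0)–(22,8): clear
  edge (22,8)–(14,10): clear
  midpoint (12,37/2) outside
  → clear

BLOCKED by obstacle 2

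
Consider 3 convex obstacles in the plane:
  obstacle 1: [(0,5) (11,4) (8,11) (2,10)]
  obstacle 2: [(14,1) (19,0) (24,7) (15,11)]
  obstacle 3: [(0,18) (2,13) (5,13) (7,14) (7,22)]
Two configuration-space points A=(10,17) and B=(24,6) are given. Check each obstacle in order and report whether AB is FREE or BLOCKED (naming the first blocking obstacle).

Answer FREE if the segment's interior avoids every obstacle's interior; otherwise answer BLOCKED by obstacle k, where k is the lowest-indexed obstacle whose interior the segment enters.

BLOCKED by obstacle 2

Obstacle 1 [(0,5) (11,4) (8,11) (2,10)]:
  edge (0,5)–(11,4): clear
  edge (11,4)–(8,11): clear
  edge (8,11)–(2,10): clear
  edge (2,10)–(0,5): clear
  midpoint (17,23/2) outside
  → clear
Obstacle 2 [(14,1) (19,0) (24,7) (15,11)]:
  edge (14,1)–(19,0): clear
  edge (19,0)–(24,7): crosses AB
  edge (24,7)–(15,11): crosses AB
  edge (15,11)–(14,1): clear
  → BLOCKED
Obstacle 3 [(0,18) (2,13) (5,13) (7,14) (7,22)]:
  edge (0,18)–(2,13): clear
  edge (2,13)–(5,13): clear
  edge (5,13)–(7,14): clear
  edge (7,14)–(7,22): clear
  edge (7,22)–(0,18): clear
  midpoint (17,23/2) outside
  → clear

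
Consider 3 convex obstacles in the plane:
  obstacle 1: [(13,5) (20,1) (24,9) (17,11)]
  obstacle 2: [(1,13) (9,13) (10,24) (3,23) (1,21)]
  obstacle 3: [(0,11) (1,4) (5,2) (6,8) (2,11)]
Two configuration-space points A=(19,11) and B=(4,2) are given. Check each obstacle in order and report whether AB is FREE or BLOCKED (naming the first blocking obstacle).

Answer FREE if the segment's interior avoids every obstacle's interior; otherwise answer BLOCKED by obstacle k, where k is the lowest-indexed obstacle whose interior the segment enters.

BLOCKED by obstacle 1

Obstacle 1 [(13,5) (20,1) (24,9) (17,11)]:
  edge (13,5)–(20,1): clear
  edge (20,1)–(24,9): clear
  edge (24,9)–(17,11): crosses AB
  edge (17,11)–(13,5): crosses AB
  → BLOCKED
Obstacle 2 [(1,13) (9,13) (10,24) (3,23) (1,21)]:
  edge (1,13)–(9,13): clear
  edge (9,13)–(10,24): clear
  edge (10,24)–(3,23): clear
  edge (3,23)–(1,21): clear
  edge (1,21)–(1,13): clear
  midpoint (23/2,13/2) outside
  → clear
Obstacle 3 [(0,11) (1,4) (5,2) (6,8) (2,11)]:
  edge (0,11)–(1,4): clear
  edge (1,4)–(5,2): crosses AB
  edge (5,2)–(6,8): crosses AB
  edge (6,8)–(2,11): clear
  edge (2,11)–(0,11): clear
  → BLOCKED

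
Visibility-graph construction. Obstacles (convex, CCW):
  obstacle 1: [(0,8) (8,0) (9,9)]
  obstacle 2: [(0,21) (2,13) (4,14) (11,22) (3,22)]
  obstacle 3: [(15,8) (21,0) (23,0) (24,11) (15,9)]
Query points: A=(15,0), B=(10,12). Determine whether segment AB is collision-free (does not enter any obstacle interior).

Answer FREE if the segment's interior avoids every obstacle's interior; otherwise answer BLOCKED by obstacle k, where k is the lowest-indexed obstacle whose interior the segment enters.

FREE

Obstacle 1 [(0,8) (8,0) (9,9)]:
  edge (0,8)–(8,0): clear
  edge (8,0)–(9,9): clear
  edge (9,9)–(0,8): clear
  midpoint (25/2,6) outside
  → clear
Obstacle 2 [(0,21) (2,13) (4,14) (11,22) (3,22)]:
  edge (0,21)–(2,13): clear
  edge (2,13)–(4,14): clear
  edge (4,14)–(11,22): clear
  edge (11,22)–(3,22): clear
  edge (3,22)–(0,21): clear
  midpoint (25/2,6) outside
  → clear
Obstacle 3 [(15,8) (21,0) (23,0) (24,11) (15,9)]:
  edge (15,8)–(21,0): clear
  edge (21,0)–(23,0): clear
  edge (23,0)–(24,11): clear
  edge (24,11)–(15,9): clear
  edge (15,9)–(15,8): clear
  midpoint (25/2,6) outside
  → clear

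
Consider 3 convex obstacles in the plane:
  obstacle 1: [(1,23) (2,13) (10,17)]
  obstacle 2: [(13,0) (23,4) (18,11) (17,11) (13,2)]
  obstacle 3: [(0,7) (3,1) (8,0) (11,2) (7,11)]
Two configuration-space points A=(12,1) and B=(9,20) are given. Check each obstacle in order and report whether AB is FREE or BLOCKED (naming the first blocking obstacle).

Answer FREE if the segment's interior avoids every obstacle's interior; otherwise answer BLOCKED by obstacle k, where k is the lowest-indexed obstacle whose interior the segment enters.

BLOCKED by obstacle 1

Obstacle 1 [(1,23) (2,13) (10,17)]:
  edge (1,23)–(2,13): clear
  edge (2,13)–(10,17): crosses AB
  edge (10,17)–(1,23): crosses AB
  → BLOCKED
Obstacle 2 [(13,0) (23,4) (18,11) (17,11) (13,2)]:
  edge (13,0)–(23,4): clear
  edge (23,4)–(18,11): clear
  edge (18,11)–(17,11): clear
  edge (17,11)–(13,2): clear
  edge (13,2)–(13,0): clear
  midpoint (21/2,21/2) outside
  → clear
Obstacle 3 [(0,7) (3,1) (8,0) (11,2) (7,11)]:
  edge (0,7)–(3,1): clear
  edge (3,1)–(8,0): clear
  edge (8,0)–(11,2): clear
  edge (11,2)–(7,11): clear
  edge (7,11)–(0,7): clear
  midpoint (21/2,21/2) outside
  → clear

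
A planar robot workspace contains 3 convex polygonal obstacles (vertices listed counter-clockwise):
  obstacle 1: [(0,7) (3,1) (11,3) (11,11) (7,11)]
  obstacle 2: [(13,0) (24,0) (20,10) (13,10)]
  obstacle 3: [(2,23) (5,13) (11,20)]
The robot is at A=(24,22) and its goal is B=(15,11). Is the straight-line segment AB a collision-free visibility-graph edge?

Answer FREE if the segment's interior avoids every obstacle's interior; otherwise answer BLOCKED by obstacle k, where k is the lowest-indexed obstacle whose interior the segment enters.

Obstacle 1 [(0,7) (3,1) (11,3) (11,11) (7,11)]:
  edge (0,7)–(3,1): clear
  edge (3,1)–(11,3): clear
  edge (11,3)–(11,11): clear
  edge (11,11)–(7,11): clear
  edge (7,11)–(0,7): clear
  midpoint (39/2,33/2) outside
  → clear
Obstacle 2 [(13,0) (24,0) (20,10) (13,10)]:
  edge (13,0)–(24,0): clear
  edge (24,0)–(20,10): clear
  edge (20,10)–(13,10): clear
  edge (13,10)–(13,0): clear
  midpoint (39/2,33/2) outside
  → clear
Obstacle 3 [(2,23) (5,13) (11,20)]:
  edge (2,23)–(5,13): clear
  edge (5,13)–(11,20): clear
  edge (11,20)–(2,23): clear
  midpoint (39/2,33/2) outside
  → clear

FREE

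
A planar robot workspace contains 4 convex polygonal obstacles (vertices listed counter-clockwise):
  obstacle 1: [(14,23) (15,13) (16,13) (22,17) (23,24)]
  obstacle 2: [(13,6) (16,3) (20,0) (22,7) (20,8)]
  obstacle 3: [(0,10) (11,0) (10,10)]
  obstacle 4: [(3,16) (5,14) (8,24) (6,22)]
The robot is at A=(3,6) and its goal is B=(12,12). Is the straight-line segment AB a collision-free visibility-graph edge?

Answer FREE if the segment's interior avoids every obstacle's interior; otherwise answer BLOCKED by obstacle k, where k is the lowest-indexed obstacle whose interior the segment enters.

BLOCKED by obstacle 3

Obstacle 1 [(14,23) (15,13) (16,13) (22,17) (23,24)]:
  edge (14,23)–(15,13): clear
  edge (15,13)–(16,13): clear
  edge (16,13)–(22,17): clear
  edge (22,17)–(23,24): clear
  edge (23,24)–(14,23): clear
  midpoint (15/2,9) outside
  → clear
Obstacle 2 [(13,6) (16,3) (20,0) (22,7) (20,8)]:
  edge (13,6)–(16,3): clear
  edge (16,3)–(20,0): clear
  edge (20,0)–(22,7): clear
  edge (22,7)–(20,8): clear
  edge (20,8)–(13,6): clear
  midpoint (15/2,9) outside
  → clear
Obstacle 3 [(0,10) (11,0) (10,10)]:
  edge (0,10)–(11,0): crosses AB
  edge (11,0)–(10,10): clear
  edge (10,10)–(0,10): crosses AB
  → BLOCKED
Obstacle 4 [(3,16) (5,14) (8,24) (6,22)]:
  edge (3,16)–(5,14): clear
  edge (5,14)–(8,24): clear
  edge (8,24)–(6,22): clear
  edge (6,22)–(3,16): clear
  midpoint (15/2,9) outside
  → clear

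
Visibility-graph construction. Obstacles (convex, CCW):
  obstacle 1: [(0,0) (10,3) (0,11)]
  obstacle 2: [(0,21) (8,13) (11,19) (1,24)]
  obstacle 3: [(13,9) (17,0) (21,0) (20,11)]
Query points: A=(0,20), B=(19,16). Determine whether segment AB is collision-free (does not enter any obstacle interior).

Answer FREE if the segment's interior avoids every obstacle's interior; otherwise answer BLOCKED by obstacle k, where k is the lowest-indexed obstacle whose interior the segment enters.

Obstacle 1 [(0,0) (10,3) (0,11)]:
  edge (0,0)–(10,3): clear
  edge (10,3)–(0,11): clear
  edge (0,11)–(0,0): clear
  midpoint (19/2,18) outside
  → clear
Obstacle 2 [(0,21) (8,13) (11,19) (1,24)]:
  edge (0,21)–(8,13): crosses AB
  edge (8,13)–(11,19): crosses AB
  edge (11,19)–(1,24): clear
  edge (1,24)–(0,21): clear
  → BLOCKED
Obstacle 3 [(13,9) (17,0) (21,0) (20,11)]:
  edge (13,9)–(17,0): clear
  edge (17,0)–(21,0): clear
  edge (21,0)–(20,11): clear
  edge (20,11)–(13,9): clear
  midpoint (19/2,18) outside
  → clear

BLOCKED by obstacle 2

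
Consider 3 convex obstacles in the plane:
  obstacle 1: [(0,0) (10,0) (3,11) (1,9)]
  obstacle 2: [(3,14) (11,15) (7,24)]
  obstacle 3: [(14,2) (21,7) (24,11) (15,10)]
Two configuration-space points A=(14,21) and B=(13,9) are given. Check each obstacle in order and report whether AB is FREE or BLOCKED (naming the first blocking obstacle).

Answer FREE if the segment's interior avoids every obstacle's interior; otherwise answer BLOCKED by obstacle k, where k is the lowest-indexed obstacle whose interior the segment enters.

FREE

Obstacle 1 [(0,0) (10,0) (3,11) (1,9)]:
  edge (0,0)–(10,0): clear
  edge (10,0)–(3,11): clear
  edge (3,11)–(1,9): clear
  edge (1,9)–(0,0): clear
  midpoint (27/2,15) outside
  → clear
Obstacle 2 [(3,14) (11,15) (7,24)]:
  edge (3,14)–(11,15): clear
  edge (11,15)–(7,24): clear
  edge (7,24)–(3,14): clear
  midpoint (27/2,15) outside
  → clear
Obstacle 3 [(14,2) (21,7) (24,11) (15,10)]:
  edge (14,2)–(21,7): clear
  edge (21,7)–(24,11): clear
  edge (24,11)–(15,10): clear
  edge (15,10)–(14,2): clear
  midpoint (27/2,15) outside
  → clear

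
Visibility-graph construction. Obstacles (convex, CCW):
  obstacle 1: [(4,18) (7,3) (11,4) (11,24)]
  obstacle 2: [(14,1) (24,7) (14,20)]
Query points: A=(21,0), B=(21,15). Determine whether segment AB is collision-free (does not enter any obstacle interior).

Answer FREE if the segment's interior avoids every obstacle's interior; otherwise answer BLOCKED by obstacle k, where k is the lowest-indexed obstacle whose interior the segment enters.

Obstacle 1 [(4,18) (7,3) (11,4) (11,24)]:
  edge (4,18)–(7,3): clear
  edge (7,3)–(11,4): clear
  edge (11,4)–(11,24): clear
  edge (11,24)–(4,18): clear
  midpoint (21,15/2) outside
  → clear
Obstacle 2 [(14,1) (24,7) (14,20)]:
  edge (14,1)–(24,7): crosses AB
  edge (24,7)–(14,20): crosses AB
  edge (14,20)–(14,1): clear
  → BLOCKED

BLOCKED by obstacle 2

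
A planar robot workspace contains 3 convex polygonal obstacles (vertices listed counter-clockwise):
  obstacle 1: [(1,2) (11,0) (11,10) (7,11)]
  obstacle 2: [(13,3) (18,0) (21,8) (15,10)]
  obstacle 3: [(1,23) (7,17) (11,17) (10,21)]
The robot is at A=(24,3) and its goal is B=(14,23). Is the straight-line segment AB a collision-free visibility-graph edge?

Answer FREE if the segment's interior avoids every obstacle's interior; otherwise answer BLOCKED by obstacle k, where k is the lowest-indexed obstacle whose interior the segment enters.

Obstacle 1 [(1,2) (11,0) (11,10) (7,11)]:
  edge (1,2)–(11,0): clear
  edge (11,0)–(11,10): clear
  edge (11,10)–(7,11): clear
  edge (7,11)–(1,2): clear
  midpoint (19,13) outside
  → clear
Obstacle 2 [(13,3) (18,0) (21,8) (15,10)]:
  edge (13,3)–(18,0): clear
  edge (18,0)–(21,8): clear
  edge (21,8)–(15,10): clear
  edge (15,10)–(13,3): clear
  midpoint (19,13) outside
  → clear
Obstacle 3 [(1,23) (7,17) (11,17) (10,21)]:
  edge (1,23)–(7,17): clear
  edge (7,17)–(11,17): clear
  edge (11,17)–(10,21): clear
  edge (10,21)–(1,23): clear
  midpoint (19,13) outside
  → clear

FREE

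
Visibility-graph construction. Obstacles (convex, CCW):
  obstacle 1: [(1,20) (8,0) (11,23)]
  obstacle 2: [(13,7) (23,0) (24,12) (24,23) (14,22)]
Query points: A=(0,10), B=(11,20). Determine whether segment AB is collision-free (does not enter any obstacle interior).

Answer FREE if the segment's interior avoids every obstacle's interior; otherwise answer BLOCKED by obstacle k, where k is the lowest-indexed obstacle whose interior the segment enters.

Obstacle 1 [(1,20) (8,0) (11,23)]:
  edge (1,20)–(8,0): crosses AB
  edge (8,0)–(11,23): crosses AB
  edge (11,23)–(1,20): clear
  → BLOCKED
Obstacle 2 [(13,7) (23,0) (24,12) (24,23) (14,22)]:
  edge (13,7)–(23,0): clear
  edge (23,0)–(24,12): clear
  edge (24,12)–(24,23): clear
  edge (24,23)–(14,22): clear
  edge (14,22)–(13,7): clear
  midpoint (11/2,15) outside
  → clear

BLOCKED by obstacle 1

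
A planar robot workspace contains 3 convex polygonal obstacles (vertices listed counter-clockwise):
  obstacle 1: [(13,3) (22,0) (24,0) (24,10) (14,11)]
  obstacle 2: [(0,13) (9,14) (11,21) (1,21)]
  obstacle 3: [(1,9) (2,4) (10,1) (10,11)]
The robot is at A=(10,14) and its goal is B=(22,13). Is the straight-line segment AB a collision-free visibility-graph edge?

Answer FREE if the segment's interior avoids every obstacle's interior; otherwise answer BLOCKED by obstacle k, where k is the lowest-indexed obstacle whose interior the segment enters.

Obstacle 1 [(13,3) (22,0) (24,0) (24,10) (14,11)]:
  edge (13,3)–(22,0): clear
  edge (22,0)–(24,0): clear
  edge (24,0)–(24,10): clear
  edge (24,10)–(14,11): clear
  edge (14,11)–(13,3): clear
  midpoint (16,27/2) outside
  → clear
Obstacle 2 [(0,13) (9,14) (11,21) (1,21)]:
  edge (0,13)–(9,14): clear
  edge (9,14)–(11,21): clear
  edge (11,21)–(1,21): clear
  edge (1,21)–(0,13): clear
  midpoint (16,27/2) outside
  → clear
Obstacle 3 [(1,9) (2,4) (10,1) (10,11)]:
  edge (1,9)–(2,4): clear
  edge (2,4)–(10,1): clear
  edge (10,1)–(10,11): clear
  edge (10,11)–(1,9): clear
  midpoint (16,27/2) outside
  → clear

FREE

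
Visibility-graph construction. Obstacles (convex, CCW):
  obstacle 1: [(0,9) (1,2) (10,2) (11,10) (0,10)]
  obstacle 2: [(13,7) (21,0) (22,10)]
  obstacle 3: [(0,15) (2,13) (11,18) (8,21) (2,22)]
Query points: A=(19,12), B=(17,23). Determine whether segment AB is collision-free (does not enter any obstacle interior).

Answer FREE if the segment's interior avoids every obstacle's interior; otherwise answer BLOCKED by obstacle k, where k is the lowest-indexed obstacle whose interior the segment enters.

Obstacle 1 [(0,9) (1,2) (10,2) (11,10) (0,10)]:
  edge (0,9)–(1,2): clear
  edge (1,2)–(10,2): clear
  edge (10,2)–(11,10): clear
  edge (11,10)–(0,10): clear
  edge (0,10)–(0,9): clear
  midpoint (18,35/2) outside
  → clear
Obstacle 2 [(13,7) (21,0) (22,10)]:
  edge (13,7)–(21,0): clear
  edge (21,0)–(22,10): clear
  edge (22,10)–(13,7): clear
  midpoint (18,35/2) outside
  → clear
Obstacle 3 [(0,15) (2,13) (11,18) (8,21) (2,22)]:
  edge (0,15)–(2,13): clear
  edge (2,13)–(11,18): clear
  edge (11,18)–(8,21): clear
  edge (8,21)–(2,22): clear
  edge (2,22)–(0,15): clear
  midpoint (18,35/2) outside
  → clear

FREE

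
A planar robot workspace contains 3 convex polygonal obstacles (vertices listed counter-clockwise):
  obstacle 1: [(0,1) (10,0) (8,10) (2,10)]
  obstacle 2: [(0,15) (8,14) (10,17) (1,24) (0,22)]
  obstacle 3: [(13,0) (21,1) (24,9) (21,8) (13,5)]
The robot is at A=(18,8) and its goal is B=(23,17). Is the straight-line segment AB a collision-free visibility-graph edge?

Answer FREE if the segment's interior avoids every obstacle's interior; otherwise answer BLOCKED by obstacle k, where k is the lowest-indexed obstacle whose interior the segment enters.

FREE

Obstacle 1 [(0,1) (10,0) (8,10) (2,10)]:
  edge (0,1)–(10,0): clear
  edge (10,0)–(8,10): clear
  edge (8,10)–(2,10): clear
  edge (2,10)–(0,1): clear
  midpoint (41/2,25/2) outside
  → clear
Obstacle 2 [(0,15) (8,14) (10,17) (1,24) (0,22)]:
  edge (0,15)–(8,14): clear
  edge (8,14)–(10,17): clear
  edge (10,17)–(1,24): clear
  edge (1,24)–(0,22): clear
  edge (0,22)–(0,15): clear
  midpoint (41/2,25/2) outside
  → clear
Obstacle 3 [(13,0) (21,1) (24,9) (21,8) (13,5)]:
  edge (13,0)–(21,1): clear
  edge (21,1)–(24,9): clear
  edge (24,9)–(21,8): clear
  edge (21,8)–(13,5): clear
  edge (13,5)–(13,0): clear
  midpoint (41/2,25/2) outside
  → clear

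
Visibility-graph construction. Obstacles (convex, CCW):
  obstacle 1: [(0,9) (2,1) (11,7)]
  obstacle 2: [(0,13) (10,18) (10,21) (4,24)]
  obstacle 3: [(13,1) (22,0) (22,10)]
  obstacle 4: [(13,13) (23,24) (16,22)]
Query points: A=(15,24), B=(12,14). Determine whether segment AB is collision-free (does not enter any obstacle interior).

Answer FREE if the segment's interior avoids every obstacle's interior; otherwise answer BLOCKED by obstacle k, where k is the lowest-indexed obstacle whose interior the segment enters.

Obstacle 1 [(0,9) (2,1) (11,7)]:
  edge (0,9)–(2,1): clear
  edge (2,1)–(11,7): clear
  edge (11,7)–(0,9): clear
  midpoint (27/2,19) outside
  → clear
Obstacle 2 [(0,13) (10,18) (10,21) (4,24)]:
  edge (0,13)–(10,18): clear
  edge (10,18)–(10,21): clear
  edge (10,21)–(4,24): clear
  edge (4,24)–(0,13): clear
  midpoint (27/2,19) outside
  → clear
Obstacle 3 [(13,1) (22,0) (22,10)]:
  edge (13,1)–(22,0): clear
  edge (22,0)–(22,10): clear
  edge (22,10)–(13,1): clear
  midpoint (27/2,19) outside
  → clear
Obstacle 4 [(13,13) (23,24) (16,22)]:
  edge (13,13)–(23,24): clear
  edge (23,24)–(16,22): clear
  edge (16,22)–(13,13): clear
  midpoint (27/2,19) outside
  → clear

FREE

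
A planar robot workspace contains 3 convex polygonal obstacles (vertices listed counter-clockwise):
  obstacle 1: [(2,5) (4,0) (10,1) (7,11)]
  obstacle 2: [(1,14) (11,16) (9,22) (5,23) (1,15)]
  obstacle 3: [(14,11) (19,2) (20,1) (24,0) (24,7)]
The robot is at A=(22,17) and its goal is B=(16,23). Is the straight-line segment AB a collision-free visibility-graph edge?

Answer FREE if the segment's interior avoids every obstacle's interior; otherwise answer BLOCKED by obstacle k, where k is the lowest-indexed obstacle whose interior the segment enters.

FREE

Obstacle 1 [(2,5) (4,0) (10,1) (7,11)]:
  edge (2,5)–(4,0): clear
  edge (4,0)–(10,1): clear
  edge (10,1)–(7,11): clear
  edge (7,11)–(2,5): clear
  midpoint (19,20) outside
  → clear
Obstacle 2 [(1,14) (11,16) (9,22) (5,23) (1,15)]:
  edge (1,14)–(11,16): clear
  edge (11,16)–(9,22): clear
  edge (9,22)–(5,23): clear
  edge (5,23)–(1,15): clear
  edge (1,15)–(1,14): clear
  midpoint (19,20) outside
  → clear
Obstacle 3 [(14,11) (19,2) (20,1) (24,0) (24,7)]:
  edge (14,11)–(19,2): clear
  edge (19,2)–(20,1): clear
  edge (20,1)–(24,0): clear
  edge (24,0)–(24,7): clear
  edge (24,7)–(14,11): clear
  midpoint (19,20) outside
  → clear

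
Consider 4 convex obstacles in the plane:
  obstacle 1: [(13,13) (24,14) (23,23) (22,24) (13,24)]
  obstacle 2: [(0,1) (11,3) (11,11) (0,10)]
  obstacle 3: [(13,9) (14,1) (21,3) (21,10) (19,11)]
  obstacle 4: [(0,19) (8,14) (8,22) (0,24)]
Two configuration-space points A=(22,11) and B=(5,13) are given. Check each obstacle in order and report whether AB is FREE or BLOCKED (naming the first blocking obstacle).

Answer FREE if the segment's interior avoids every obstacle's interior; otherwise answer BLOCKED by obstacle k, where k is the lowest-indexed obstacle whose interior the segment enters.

Obstacle 1 [(13,13) (24,14) (23,23) (22,24) (13,24)]:
  edge (13,13)–(24,14): clear
  edge (24,14)–(23,23): clear
  edge (23,23)–(22,24): clear
  edge (22,24)–(13,24): clear
  edge (13,24)–(13,13): clear
  midpoint (27/2,12) outside
  → clear
Obstacle 2 [(0,1) (11,3) (11,11) (0,10)]:
  edge (0,1)–(11,3): clear
  edge (11,3)–(11,11): clear
  edge (11,11)–(0,10): clear
  edge (0,10)–(0,1): clear
  midpoint (27/2,12) outside
  → clear
Obstacle 3 [(13,9) (14,1) (21,3) (21,10) (19,11)]:
  edge (13,9)–(14,1): clear
  edge (14,1)–(21,3): clear
  edge (21,3)–(21,10): clear
  edge (21,10)–(19,11): clear
  edge (19,11)–(13,9): clear
  midpoint (27/2,12) outside
  → clear
Obstacle 4 [(0,19) (8,14) (8,22) (0,24)]:
  edge (0,19)–(8,14): clear
  edge (8,14)–(8,22): clear
  edge (8,22)–(0,24): clear
  edge (0,24)–(0,19): clear
  midpoint (27/2,12) outside
  → clear

FREE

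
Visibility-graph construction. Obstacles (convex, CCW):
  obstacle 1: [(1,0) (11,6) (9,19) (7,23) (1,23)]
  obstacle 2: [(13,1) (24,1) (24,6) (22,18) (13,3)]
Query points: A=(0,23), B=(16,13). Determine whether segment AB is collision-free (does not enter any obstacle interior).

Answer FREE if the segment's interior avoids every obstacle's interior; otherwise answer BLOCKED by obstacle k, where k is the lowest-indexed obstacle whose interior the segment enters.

Obstacle 1 [(1,0) (11,6) (9,19) (7,23) (1,23)]:
  edge (1,0)–(11,6): clear
  edge (11,6)–(9,19): crosses AB
  edge (9,19)–(7,23): clear
  edge (7,23)–(1,23): clear
  edge (1,23)–(1,0): crosses AB
  → BLOCKED
Obstacle 2 [(13,1) (24,1) (24,6) (22,18) (13,3)]:
  edge (13,1)–(24,1): clear
  edge (24,1)–(24,6): clear
  edge (24,6)–(22,18): clear
  edge (22,18)–(13,3): clear
  edge (13,3)–(13,1): clear
  midpoint (8,18) outside
  → clear

BLOCKED by obstacle 1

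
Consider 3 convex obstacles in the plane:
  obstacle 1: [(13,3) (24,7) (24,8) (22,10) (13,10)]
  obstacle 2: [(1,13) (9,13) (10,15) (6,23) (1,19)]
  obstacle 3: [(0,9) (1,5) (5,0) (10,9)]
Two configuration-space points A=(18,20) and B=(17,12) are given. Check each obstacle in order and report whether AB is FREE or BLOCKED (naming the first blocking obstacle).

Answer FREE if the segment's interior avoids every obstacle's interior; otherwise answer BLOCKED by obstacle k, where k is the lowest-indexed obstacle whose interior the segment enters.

Obstacle 1 [(13,3) (24,7) (24,8) (22,10) (13,10)]:
  edge (13,3)–(24,7): clear
  edge (24,7)–(24,8): clear
  edge (24,8)–(22,10): clear
  edge (22,10)–(13,10): clear
  edge (13,10)–(13,3): clear
  midpoint (35/2,16) outside
  → clear
Obstacle 2 [(1,13) (9,13) (10,15) (6,23) (1,19)]:
  edge (1,13)–(9,13): clear
  edge (9,13)–(10,15): clear
  edge (10,15)–(6,23): clear
  edge (6,23)–(1,19): clear
  edge (1,19)–(1,13): clear
  midpoint (35/2,16) outside
  → clear
Obstacle 3 [(0,9) (1,5) (5,0) (10,9)]:
  edge (0,9)–(1,5): clear
  edge (1,5)–(5,0): clear
  edge (5,0)–(10,9): clear
  edge (10,9)–(0,9): clear
  midpoint (35/2,16) outside
  → clear

FREE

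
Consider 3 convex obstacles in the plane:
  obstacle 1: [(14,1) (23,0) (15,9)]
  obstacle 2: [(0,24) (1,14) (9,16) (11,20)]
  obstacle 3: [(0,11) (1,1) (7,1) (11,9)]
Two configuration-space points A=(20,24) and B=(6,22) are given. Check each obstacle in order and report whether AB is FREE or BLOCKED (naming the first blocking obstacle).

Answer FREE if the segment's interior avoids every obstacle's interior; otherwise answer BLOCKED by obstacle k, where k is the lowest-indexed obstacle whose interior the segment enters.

FREE

Obstacle 1 [(14,1) (23,0) (15,9)]:
  edge (14,1)–(23,0): clear
  edge (23,0)–(15,9): clear
  edge (15,9)–(14,1): clear
  midpoint (13,23) outside
  → clear
Obstacle 2 [(0,24) (1,14) (9,16) (11,20)]:
  edge (0,24)–(1,14): clear
  edge (1,14)–(9,16): clear
  edge (9,16)–(11,20): clear
  edge (11,20)–(0,24): clear
  midpoint (13,23) outside
  → clear
Obstacle 3 [(0,11) (1,1) (7,1) (11,9)]:
  edge (0,11)–(1,1): clear
  edge (1,1)–(7,1): clear
  edge (7,1)–(11,9): clear
  edge (11,9)–(0,11): clear
  midpoint (13,23) outside
  → clear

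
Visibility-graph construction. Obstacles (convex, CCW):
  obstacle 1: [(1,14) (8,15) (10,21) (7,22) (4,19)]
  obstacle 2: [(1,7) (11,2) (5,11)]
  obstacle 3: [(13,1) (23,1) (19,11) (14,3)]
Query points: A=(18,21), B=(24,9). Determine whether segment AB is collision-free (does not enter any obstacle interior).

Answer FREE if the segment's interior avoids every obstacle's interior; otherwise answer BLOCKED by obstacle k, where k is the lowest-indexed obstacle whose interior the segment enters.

FREE

Obstacle 1 [(1,14) (8,15) (10,21) (7,22) (4,19)]:
  edge (1,14)–(8,15): clear
  edge (8,15)–(10,21): clear
  edge (10,21)–(7,22): clear
  edge (7,22)–(4,19): clear
  edge (4,19)–(1,14): clear
  midpoint (21,15) outside
  → clear
Obstacle 2 [(1,7) (11,2) (5,11)]:
  edge (1,7)–(11,2): clear
  edge (11,2)–(5,11): clear
  edge (5,11)–(1,7): clear
  midpoint (21,15) outside
  → clear
Obstacle 3 [(13,1) (23,1) (19,11) (14,3)]:
  edge (13,1)–(23,1): clear
  edge (23,1)–(19,11): clear
  edge (19,11)–(14,3): clear
  edge (14,3)–(13,1): clear
  midpoint (21,15) outside
  → clear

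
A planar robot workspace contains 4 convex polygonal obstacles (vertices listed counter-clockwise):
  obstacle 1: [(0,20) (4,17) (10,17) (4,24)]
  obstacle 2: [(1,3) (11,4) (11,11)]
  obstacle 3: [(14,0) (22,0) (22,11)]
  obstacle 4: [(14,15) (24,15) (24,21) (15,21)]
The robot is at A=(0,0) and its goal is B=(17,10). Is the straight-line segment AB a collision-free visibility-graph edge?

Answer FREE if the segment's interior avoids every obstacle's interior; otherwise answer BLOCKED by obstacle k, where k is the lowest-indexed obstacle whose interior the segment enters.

Obstacle 1 [(0,20) (4,17) (10,17) (4,24)]:
  edge (0,20)–(4,17): clear
  edge (4,17)–(10,17): clear
  edge (10,17)–(4,24): clear
  edge (4,24)–(0,20): clear
  midpoint (17/2,5) outside
  → clear
Obstacle 2 [(1,3) (11,4) (11,11)]:
  edge (1,3)–(11,4): crosses AB
  edge (11,4)–(11,11): crosses AB
  edge (11,11)–(1,3): clear
  → BLOCKED
Obstacle 3 [(14,0) (22,0) (22,11)]:
  edge (14,0)–(22,0): clear
  edge (22,0)–(22,11): clear
  edge (22,11)–(14,0): clear
  midpoint (17/2,5) outside
  → clear
Obstacle 4 [(14,15) (24,15) (24,21) (15,21)]:
  edge (14,15)–(24,15): clear
  edge (24,15)–(24,21): clear
  edge (24,21)–(15,21): clear
  edge (15,21)–(14,15): clear
  midpoint (17/2,5) outside
  → clear

BLOCKED by obstacle 2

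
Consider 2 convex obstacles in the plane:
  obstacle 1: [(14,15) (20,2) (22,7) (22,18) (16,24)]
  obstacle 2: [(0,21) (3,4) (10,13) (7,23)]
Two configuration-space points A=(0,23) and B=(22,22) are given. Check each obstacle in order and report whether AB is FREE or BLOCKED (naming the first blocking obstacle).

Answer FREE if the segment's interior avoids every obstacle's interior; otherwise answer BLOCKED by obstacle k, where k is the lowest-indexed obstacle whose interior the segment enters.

BLOCKED by obstacle 1

Obstacle 1 [(14,15) (20,2) (22,7) (22,18) (16,24)]:
  edge (14,15)–(20,2): clear
  edge (20,2)–(22,7): clear
  edge (22,7)–(22,18): clear
  edge (22,18)–(16,24): crosses AB
  edge (16,24)–(14,15): crosses AB
  → BLOCKED
Obstacle 2 [(0,21) (3,4) (10,13) (7,23)]:
  edge (0,21)–(3,4): clear
  edge (3,4)–(10,13): clear
  edge (10,13)–(7,23): crosses AB
  edge (7,23)–(0,21): crosses AB
  → BLOCKED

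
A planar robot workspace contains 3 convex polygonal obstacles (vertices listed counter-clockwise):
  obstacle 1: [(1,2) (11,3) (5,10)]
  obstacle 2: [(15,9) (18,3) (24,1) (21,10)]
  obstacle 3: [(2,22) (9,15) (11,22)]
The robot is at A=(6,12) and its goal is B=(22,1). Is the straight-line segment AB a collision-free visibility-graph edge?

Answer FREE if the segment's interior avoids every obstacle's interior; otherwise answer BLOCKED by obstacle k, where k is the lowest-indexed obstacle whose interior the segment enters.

BLOCKED by obstacle 2

Obstacle 1 [(1,2) (11,3) (5,10)]:
  edge (1,2)–(11,3): clear
  edge (11,3)–(5,10): clear
  edge (5,10)–(1,2): clear
  midpoint (14,13/2) outside
  → clear
Obstacle 2 [(15,9) (18,3) (24,1) (21,10)]:
  edge (15,9)–(18,3): crosses AB
  edge (18,3)–(24,1): crosses AB
  edge (24,1)–(21,10): clear
  edge (21,10)–(15,9): clear
  → BLOCKED
Obstacle 3 [(2,22) (9,15) (11,22)]:
  edge (2,22)–(9,15): clear
  edge (9,15)–(11,22): clear
  edge (11,22)–(2,22): clear
  midpoint (14,13/2) outside
  → clear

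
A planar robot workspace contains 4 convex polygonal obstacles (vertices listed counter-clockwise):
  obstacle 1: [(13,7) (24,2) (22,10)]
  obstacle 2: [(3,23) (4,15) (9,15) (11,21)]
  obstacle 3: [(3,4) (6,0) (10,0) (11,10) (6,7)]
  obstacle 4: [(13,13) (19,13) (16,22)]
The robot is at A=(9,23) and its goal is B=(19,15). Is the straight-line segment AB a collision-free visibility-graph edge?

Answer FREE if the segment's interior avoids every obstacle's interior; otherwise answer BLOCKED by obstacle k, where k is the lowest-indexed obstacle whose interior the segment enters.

Obstacle 1 [(13,7) (24,2) (22,10)]:
  edge (13,7)–(24,2): clear
  edge (24,2)–(22,10): clear
  edge (22,10)–(13,7): clear
  midpoint (14,19) outside
  → clear
Obstacle 2 [(3,23) (4,15) (9,15) (11,21)]:
  edge (3,23)–(4,15): clear
  edge (4,15)–(9,15): clear
  edge (9,15)–(11,21): clear
  edge (11,21)–(3,23): clear
  midpoint (14,19) outside
  → clear
Obstacle 3 [(3,4) (6,0) (10,0) (11,10) (6,7)]:
  edge (3,4)–(6,0): clear
  edge (6,0)–(10,0): clear
  edge (10,0)–(11,10): clear
  edge (11,10)–(6,7): clear
  edge (6,7)–(3,4): clear
  midpoint (14,19) outside
  → clear
Obstacle 4 [(13,13) (19,13) (16,22)]:
  edge (13,13)–(19,13): clear
  edge (19,13)–(16,22): crosses AB
  edge (16,22)–(13,13): crosses AB
  → BLOCKED

BLOCKED by obstacle 4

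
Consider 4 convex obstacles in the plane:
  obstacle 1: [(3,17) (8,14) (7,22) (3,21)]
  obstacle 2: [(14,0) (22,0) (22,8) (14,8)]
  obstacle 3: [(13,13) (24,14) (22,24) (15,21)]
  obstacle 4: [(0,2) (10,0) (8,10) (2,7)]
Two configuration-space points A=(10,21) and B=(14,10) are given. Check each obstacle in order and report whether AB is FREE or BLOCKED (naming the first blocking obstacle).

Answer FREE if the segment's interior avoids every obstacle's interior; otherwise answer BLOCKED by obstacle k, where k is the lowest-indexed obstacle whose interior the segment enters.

FREE

Obstacle 1 [(3,17) (8,14) (7,22) (3,21)]:
  edge (3,17)–(8,14): clear
  edge (8,14)–(7,22): clear
  edge (7,22)–(3,21): clear
  edge (3,21)–(3,17): clear
  midpoint (12,31/2) outside
  → clear
Obstacle 2 [(14,0) (22,0) (22,8) (14,8)]:
  edge (14,0)–(22,0): clear
  edge (22,0)–(22,8): clear
  edge (22,8)–(14,8): clear
  edge (14,8)–(14,0): clear
  midpoint (12,31/2) outside
  → clear
Obstacle 3 [(13,13) (24,14) (22,24) (15,21)]:
  edge (13,13)–(24,14): clear
  edge (24,14)–(22,24): clear
  edge (22,24)–(15,21): clear
  edge (15,21)–(13,13): clear
  midpoint (12,31/2) outside
  → clear
Obstacle 4 [(0,2) (10,0) (8,10) (2,7)]:
  edge (0,2)–(10,0): clear
  edge (10,0)–(8,10): clear
  edge (8,10)–(2,7): clear
  edge (2,7)–(0,2): clear
  midpoint (12,31/2) outside
  → clear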